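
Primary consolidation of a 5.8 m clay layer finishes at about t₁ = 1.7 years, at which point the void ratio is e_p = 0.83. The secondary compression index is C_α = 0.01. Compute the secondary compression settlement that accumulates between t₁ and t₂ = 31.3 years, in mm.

S_s ≈ 40.1 mm

Secondary compression: S_s = C_α·H/(1+e_p)·log₁₀(t₂/t₁)
S_s = 0.01×5.8/(1+0.83)×log₁₀(31.3/1.7)
    = 0.03169 × 1.265 = 0.0401 m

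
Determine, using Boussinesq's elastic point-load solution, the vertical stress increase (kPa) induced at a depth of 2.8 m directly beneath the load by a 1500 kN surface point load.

Boussinesq vertical stress below a point load on an elastic half-space:
Δσ_z = 3P/(2πz²) · [1 + (r/z)²]^(−5/2)
r/z = 0/2.8 = 0; [1+(r/z)²]^(−5/2) = 1.
Δσ_z = 3×1500/(2π×2.8²) × 1 = 91.352 × 1 = 91.35 kPa

Δσ_z ≈ 91.4 kPa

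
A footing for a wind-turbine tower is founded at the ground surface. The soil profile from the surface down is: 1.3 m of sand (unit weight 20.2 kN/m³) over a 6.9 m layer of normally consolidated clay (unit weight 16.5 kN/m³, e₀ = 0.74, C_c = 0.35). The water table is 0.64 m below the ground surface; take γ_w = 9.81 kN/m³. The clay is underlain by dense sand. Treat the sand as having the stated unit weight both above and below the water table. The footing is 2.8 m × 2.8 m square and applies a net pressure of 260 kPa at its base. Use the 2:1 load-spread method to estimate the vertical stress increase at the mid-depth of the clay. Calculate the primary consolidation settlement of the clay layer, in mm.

S_c ≈ 366 mm

Mid-depth of clay below the ground surface: z = 1.3 + 6.9/2 = 4.75 m.
Total vertical stress at mid-clay: σ_v = 20.2×1.3 + 16.5×3.45 = 83.185 kPa.
Pore pressure: u = 9.81×(4.75 − 0.64) = 40.319 kPa.
Initial effective stress: σ'_0 = σ_v − u = 83.185 − 40.319 = 42.866 kPa.
Stress increase at mid-clay by the 2:1 spreading method:
Δσ = qBL/((B+z)(L+z)) = 260×2.8×2.8/((2.8+4.75)(2.8+4.75)) = 35.76 kPa
Final effective stress: σ'_f = σ'_0 + Δσ = 42.866 + 35.76 = 78.626 kPa.
Normally consolidated clay, so the full stress increment lies on the virgin compression line:
S_c = C_c·H/(1+e₀)·log₁₀(σ'_f/σ'_0) = 0.35×6.9/(1+0.74)×log₁₀(78.626/42.866)
    = 1.3879 × 0.26345 = 0.3656 m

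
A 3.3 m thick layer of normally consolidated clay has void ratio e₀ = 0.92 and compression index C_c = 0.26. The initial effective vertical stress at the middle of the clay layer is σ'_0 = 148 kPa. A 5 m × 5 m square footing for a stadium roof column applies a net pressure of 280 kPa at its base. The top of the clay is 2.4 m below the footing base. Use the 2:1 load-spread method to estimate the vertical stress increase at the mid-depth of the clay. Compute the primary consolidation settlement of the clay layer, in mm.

Mid-depth of clay below the footing base: z = 2.4 + 3.3/2 = 4.05 m.
Stress increase at mid-clay by the 2:1 spreading method:
Δσ = qBL/((B+z)(L+z)) = 280×5×5/((5+4.05)(5+4.05)) = 85.467 kPa
Final effective stress: σ'_f = σ'_0 + Δσ = 148 + 85.467 = 233.47 kPa.
Normally consolidated clay, so the full stress increment lies on the virgin compression line:
S_c = C_c·H/(1+e₀)·log₁₀(σ'_f/σ'_0) = 0.26×3.3/(1+0.92)×log₁₀(233.47/148)
    = 0.44688 × 0.19797 = 0.08847 m

S_c ≈ 88.5 mm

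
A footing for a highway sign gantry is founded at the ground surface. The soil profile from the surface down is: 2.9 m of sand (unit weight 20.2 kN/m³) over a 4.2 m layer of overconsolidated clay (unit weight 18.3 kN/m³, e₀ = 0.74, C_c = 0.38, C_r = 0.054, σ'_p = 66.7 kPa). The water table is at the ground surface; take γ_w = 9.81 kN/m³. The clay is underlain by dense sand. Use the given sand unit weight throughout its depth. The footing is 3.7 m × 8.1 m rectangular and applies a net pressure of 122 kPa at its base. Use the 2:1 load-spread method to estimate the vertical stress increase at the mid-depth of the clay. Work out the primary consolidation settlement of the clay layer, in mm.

Mid-depth of clay below the ground surface: z = 2.9 + 4.2/2 = 5 m.
Total vertical stress at mid-clay: σ_v = 20.2×2.9 + 18.3×2.1 = 97.01 kPa.
Pore pressure: u = 9.81×(5 − 0) = 49.05 kPa.
Initial effective stress: σ'_0 = σ_v − u = 97.01 − 49.05 = 47.96 kPa.
Stress increase at mid-clay by the 2:1 spreading method:
Δσ = qBL/((B+z)(L+z)) = 122×3.7×8.1/((3.7+5)(8.1+5)) = 32.082 kPa
Final effective stress: σ'_f = 47.96 + 32.082 = 80.042 kPa.
σ'_f = 80.042 > σ'_p = 66.7 kPa, so the stress path crosses the preconsolidation pressure — recompression up to σ'_p, then virgin compression beyond:
S_c = H/(1+e₀)·[C_r·log₁₀(σ'_p/σ'_0) + C_c·log₁₀(σ'_f/σ'_p)]
    = 4.2/1.74 × [0.054×log₁₀(66.7/47.96) + 0.38×log₁₀(80.042/66.7)]
    = 2.4138 × [0.0077353 + 0.030093] = 0.09131 m

S_c ≈ 91.3 mm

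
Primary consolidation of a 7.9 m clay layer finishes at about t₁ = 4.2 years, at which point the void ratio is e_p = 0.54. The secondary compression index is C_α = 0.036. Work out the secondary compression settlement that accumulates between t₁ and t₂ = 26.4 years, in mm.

S_s ≈ 147 mm

Secondary compression: S_s = C_α·H/(1+e_p)·log₁₀(t₂/t₁)
S_s = 0.036×7.9/(1+0.54)×log₁₀(26.4/4.2)
    = 0.1847 × 0.7984 = 0.1474 m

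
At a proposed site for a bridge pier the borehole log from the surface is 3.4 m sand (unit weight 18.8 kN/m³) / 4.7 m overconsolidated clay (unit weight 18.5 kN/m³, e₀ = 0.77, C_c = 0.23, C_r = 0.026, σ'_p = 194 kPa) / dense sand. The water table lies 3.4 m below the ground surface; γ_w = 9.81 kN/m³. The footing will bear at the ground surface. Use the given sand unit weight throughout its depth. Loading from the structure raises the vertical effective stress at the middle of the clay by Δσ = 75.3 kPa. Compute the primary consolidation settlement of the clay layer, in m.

Mid-depth of clay below the ground surface: z = 3.4 + 4.7/2 = 5.75 m.
Total vertical stress at mid-clay: σ_v = 18.8×3.4 + 18.5×2.35 = 107.4 kPa.
Pore pressure: u = 9.81×(5.75 − 3.4) = 23.054 kPa.
Initial effective stress: σ'_0 = σ_v − u = 107.4 − 23.054 = 84.346 kPa.
Final effective stress: σ'_f = 84.346 + 75.3 = 159.65 kPa.
σ'_f = 159.65 ≤ σ'_p = 194 kPa, so the clay remains overconsolidated and only the recompression index applies:
S_c = C_r·H/(1+e₀)·log₁₀(σ'_f/σ'_0) = 0.026×4.7/1.77×log₁₀(159.65/84.346)
    = 0.06904 × 0.2771 = 0.01913 m

S_c ≈ 0.0191 m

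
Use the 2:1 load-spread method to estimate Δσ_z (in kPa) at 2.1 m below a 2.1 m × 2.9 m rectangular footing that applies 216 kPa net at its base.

By the 2:1 method the load spreads at 1 horizontal : 2 vertical, so at depth z the loaded area has grown by z in each plan dimension:
Δσ = qBL/((B+z)(L+z)) = 216×2.1×2.9/((2.1+2.1)(2.9+2.1)) = 62.64 kPa

Δσ_z ≈ 62.6 kPa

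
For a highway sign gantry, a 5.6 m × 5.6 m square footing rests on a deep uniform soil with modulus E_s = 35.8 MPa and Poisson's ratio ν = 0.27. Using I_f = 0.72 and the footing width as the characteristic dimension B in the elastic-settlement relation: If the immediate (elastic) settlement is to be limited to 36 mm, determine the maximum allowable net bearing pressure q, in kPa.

E_s = 35.8 MPa = 35800 kPa.
S_e = q·B·(1−ν²)/E_s · I_f  ⇒  q = S_e·E_s / (B·(1−ν²)·I_f).
q = 0.036 × 35800 / (5.6 × 0.9271 × 0.72) = 344.8 kPa

q ≈ 345 kPa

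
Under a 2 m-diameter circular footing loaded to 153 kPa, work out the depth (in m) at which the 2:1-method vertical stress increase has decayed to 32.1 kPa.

z ≈ 2.37 m

2:1 spreading — at depth z the loaded area has grown by z in each plan dimension:
qD²/(D+z)² = Δσ_z ⇒ z = D(√(q/Δσ_z) − 1) = 2×(√(153/32.1) − 1) = 2.366 m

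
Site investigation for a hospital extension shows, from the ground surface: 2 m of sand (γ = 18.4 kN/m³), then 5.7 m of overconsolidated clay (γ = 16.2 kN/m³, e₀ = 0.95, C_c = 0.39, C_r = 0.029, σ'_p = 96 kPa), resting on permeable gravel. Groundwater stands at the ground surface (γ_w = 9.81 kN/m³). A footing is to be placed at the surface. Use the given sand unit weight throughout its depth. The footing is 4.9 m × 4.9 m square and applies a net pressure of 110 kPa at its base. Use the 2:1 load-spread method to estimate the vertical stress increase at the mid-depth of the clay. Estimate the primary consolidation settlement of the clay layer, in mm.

S_c ≈ 21.3 mm

Mid-depth of clay below the ground surface: z = 2 + 5.7/2 = 4.85 m.
Total vertical stress at mid-clay: σ_v = 18.4×2 + 16.2×2.85 = 82.97 kPa.
Pore pressure: u = 9.81×(4.85 − 0) = 47.578 kPa.
Initial effective stress: σ'_0 = σ_v − u = 82.97 − 47.578 = 35.392 kPa.
Stress increase at mid-clay by the 2:1 spreading method:
Δσ = qBL/((B+z)(L+z)) = 110×4.9×4.9/((4.9+4.85)(4.9+4.85)) = 27.783 kPa
Final effective stress: σ'_f = 35.392 + 27.783 = 63.175 kPa.
σ'_f = 63.175 ≤ σ'_p = 96 kPa, so the clay remains overconsolidated and only the recompression index applies:
S_c = C_r·H/(1+e₀)·log₁₀(σ'_f/σ'_0) = 0.029×5.7/1.95×log₁₀(63.175/35.392)
    = 0.08477 × 0.25164 = 0.02133 m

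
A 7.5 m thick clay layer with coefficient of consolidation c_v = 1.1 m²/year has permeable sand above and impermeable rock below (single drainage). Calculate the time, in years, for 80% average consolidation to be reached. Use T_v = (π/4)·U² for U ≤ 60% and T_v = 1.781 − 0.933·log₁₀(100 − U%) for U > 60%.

Drainage path length: H_d = H = 7.5 m (single drainage).
U > 60%: T_v = 1.781 − 0.933·log₁₀(100 − 80) = 0.56714.
t = T_v·H_d²/c_v = 0.56714×7.5²/1.1 = 29 years.

t ≈ 29 years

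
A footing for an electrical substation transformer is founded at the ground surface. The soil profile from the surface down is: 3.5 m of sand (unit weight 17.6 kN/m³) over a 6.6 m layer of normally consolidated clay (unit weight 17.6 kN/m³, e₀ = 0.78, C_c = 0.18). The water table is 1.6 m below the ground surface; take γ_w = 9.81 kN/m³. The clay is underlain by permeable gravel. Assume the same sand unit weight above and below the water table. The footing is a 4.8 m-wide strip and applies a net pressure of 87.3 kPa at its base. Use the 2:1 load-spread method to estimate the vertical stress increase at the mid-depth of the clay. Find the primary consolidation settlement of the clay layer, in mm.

S_c ≈ 123 mm

Mid-depth of clay below the ground surface: z = 3.5 + 6.6/2 = 6.8 m.
Total vertical stress at mid-clay: σ_v = 17.6×3.5 + 17.6×3.3 = 119.68 kPa.
Pore pressure: u = 9.81×(6.8 − 1.6) = 51.012 kPa.
Initial effective stress: σ'_0 = σ_v − u = 119.68 − 51.012 = 68.668 kPa.
Stress increase at mid-clay by the 2:1 spreading method:
Δσ = qB/(B+z) = 87.3×4.8/(4.8+6.8) = 36.124 kPa
Final effective stress: σ'_f = σ'_0 + Δσ = 68.668 + 36.124 = 104.79 kPa.
Normally consolidated clay, so the full stress increment lies on the virgin compression line:
S_c = C_c·H/(1+e₀)·log₁₀(σ'_f/σ'_0) = 0.18×6.6/(1+0.78)×log₁₀(104.79/68.668)
    = 0.66742 × 0.18357 = 0.1225 m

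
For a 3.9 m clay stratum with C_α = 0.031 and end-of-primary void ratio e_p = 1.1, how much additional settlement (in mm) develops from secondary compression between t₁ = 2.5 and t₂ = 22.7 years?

S_s ≈ 55.2 mm

Secondary compression: S_s = C_α·H/(1+e_p)·log₁₀(t₂/t₁)
S_s = 0.031×3.9/(1+1.1)×log₁₀(22.7/2.5)
    = 0.05757 × 0.9581 = 0.05516 m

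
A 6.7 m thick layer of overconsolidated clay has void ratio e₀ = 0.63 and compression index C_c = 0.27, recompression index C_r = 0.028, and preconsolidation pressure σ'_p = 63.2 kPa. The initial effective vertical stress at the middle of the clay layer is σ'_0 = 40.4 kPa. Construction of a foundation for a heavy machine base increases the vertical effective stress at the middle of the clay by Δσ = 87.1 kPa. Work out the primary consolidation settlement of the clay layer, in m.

Final effective stress: σ'_f = 40.4 + 87.1 = 127.5 kPa.
σ'_f = 127.5 > σ'_p = 63.2 kPa, so the stress path crosses the preconsolidation pressure — recompression up to σ'_p, then virgin compression beyond:
S_c = H/(1+e₀)·[C_r·log₁₀(σ'_p/σ'_0) + C_c·log₁₀(σ'_f/σ'_p)]
    = 6.7/1.63 × [0.028×log₁₀(63.2/40.4) + 0.27×log₁₀(127.5/63.2)]
    = 4.1104 × [0.0054414 + 0.082294] = 0.3606 m

S_c ≈ 0.361 m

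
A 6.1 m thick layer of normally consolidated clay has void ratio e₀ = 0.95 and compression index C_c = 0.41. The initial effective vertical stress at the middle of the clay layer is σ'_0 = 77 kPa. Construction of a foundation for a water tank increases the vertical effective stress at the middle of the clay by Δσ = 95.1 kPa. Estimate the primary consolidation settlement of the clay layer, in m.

S_c ≈ 0.448 m

Final effective stress: σ'_f = σ'_0 + Δσ = 77 + 95.1 = 172.1 kPa.
Normally consolidated clay, so the full stress increment lies on the virgin compression line:
S_c = C_c·H/(1+e₀)·log₁₀(σ'_f/σ'_0) = 0.41×6.1/(1+0.95)×log₁₀(172.1/77)
    = 1.2826 × 0.34929 = 0.448 m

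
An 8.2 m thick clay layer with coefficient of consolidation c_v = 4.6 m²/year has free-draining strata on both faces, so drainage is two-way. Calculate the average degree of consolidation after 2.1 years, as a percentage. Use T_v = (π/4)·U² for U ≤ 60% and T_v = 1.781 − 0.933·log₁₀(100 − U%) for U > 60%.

Drainage path length: H_d = H/2 = 4.1 m (double drainage).
T_v = c_v·t/H_d² = 4.6×2.1/4.1² = 0.57466.
T_v = 0.57466 corresponds to the U > 60% branch:
U = 1 − 10^((1.781 − T_v)/0.933)/100 = 0.8037

U ≈ 80.4 %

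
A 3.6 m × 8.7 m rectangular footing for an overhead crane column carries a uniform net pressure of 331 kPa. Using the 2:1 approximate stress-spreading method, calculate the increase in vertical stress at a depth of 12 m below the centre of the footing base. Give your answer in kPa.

Δσ_z ≈ 32.1 kPa

By the 2:1 method the load spreads at 1 horizontal : 2 vertical, so at depth z the loaded area has grown by z in each plan dimension:
Δσ = qBL/((B+z)(L+z)) = 331×3.6×8.7/((3.6+12)(8.7+12)) = 32.104 kPa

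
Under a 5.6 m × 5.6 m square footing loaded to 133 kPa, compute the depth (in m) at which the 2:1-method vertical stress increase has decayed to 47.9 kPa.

z ≈ 3.73 m

2:1 spreading — at depth z the loaded area has grown by z in each plan dimension:
qB²/(B+z)² = Δσ_z ⇒ z = B(√(q/Δσ_z) − 1) = 5.6×(√(133/47.9) − 1) = 3.731 m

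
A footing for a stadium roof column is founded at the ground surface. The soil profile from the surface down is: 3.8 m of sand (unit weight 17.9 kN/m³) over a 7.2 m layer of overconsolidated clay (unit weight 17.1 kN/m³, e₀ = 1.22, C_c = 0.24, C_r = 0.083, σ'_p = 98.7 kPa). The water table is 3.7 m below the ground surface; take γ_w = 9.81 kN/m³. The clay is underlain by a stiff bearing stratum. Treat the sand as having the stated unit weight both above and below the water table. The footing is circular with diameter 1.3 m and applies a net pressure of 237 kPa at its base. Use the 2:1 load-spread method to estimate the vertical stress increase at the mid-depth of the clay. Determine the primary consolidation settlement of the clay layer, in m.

S_c ≈ 0.00645 m

Mid-depth of clay below the ground surface: z = 3.8 + 7.2/2 = 7.4 m.
Total vertical stress at mid-clay: σ_v = 17.9×3.8 + 17.1×3.6 = 129.58 kPa.
Pore pressure: u = 9.81×(7.4 − 3.7) = 36.297 kPa.
Initial effective stress: σ'_0 = σ_v − u = 129.58 − 36.297 = 93.283 kPa.
Stress increase at mid-clay by the 2:1 spreading method:
Δσ ≈ qD²/(D+z)² = 237×1.3²/(1.3+7.4)² = 5.2917 kPa
Final effective stress: σ'_f = 93.283 + 5.2917 = 98.575 kPa.
σ'_f = 98.575 ≤ σ'_p = 98.7 kPa, so the clay remains overconsolidated and only the recompression index applies:
S_c = C_r·H/(1+e₀)·log₁₀(σ'_f/σ'_0) = 0.083×7.2/2.22×log₁₀(98.575/93.283)
    = 0.26919 × 0.023964 = 0.006451 m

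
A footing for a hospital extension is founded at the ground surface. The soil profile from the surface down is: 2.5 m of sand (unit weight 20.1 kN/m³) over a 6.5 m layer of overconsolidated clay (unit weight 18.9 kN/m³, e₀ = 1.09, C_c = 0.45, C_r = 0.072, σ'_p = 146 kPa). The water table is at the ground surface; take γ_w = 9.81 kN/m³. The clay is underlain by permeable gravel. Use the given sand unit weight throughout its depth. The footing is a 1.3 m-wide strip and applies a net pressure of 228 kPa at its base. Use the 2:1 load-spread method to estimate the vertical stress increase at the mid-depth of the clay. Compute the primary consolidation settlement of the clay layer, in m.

S_c ≈ 0.055 m

Mid-depth of clay below the ground surface: z = 2.5 + 6.5/2 = 5.75 m.
Total vertical stress at mid-clay: σ_v = 20.1×2.5 + 18.9×3.25 = 111.67 kPa.
Pore pressure: u = 9.81×(5.75 − 0) = 56.408 kPa.
Initial effective stress: σ'_0 = σ_v − u = 111.67 − 56.408 = 55.262 kPa.
Stress increase at mid-clay by the 2:1 spreading method:
Δσ = qB/(B+z) = 228×1.3/(1.3+5.75) = 42.043 kPa
Final effective stress: σ'_f = 55.262 + 42.043 = 97.305 kPa.
σ'_f = 97.305 ≤ σ'_p = 146 kPa, so the clay remains overconsolidated and only the recompression index applies:
S_c = C_r·H/(1+e₀)·log₁₀(σ'_f/σ'_0) = 0.072×6.5/2.09×log₁₀(97.305/55.262)
    = 0.22392 × 0.24571 = 0.05502 m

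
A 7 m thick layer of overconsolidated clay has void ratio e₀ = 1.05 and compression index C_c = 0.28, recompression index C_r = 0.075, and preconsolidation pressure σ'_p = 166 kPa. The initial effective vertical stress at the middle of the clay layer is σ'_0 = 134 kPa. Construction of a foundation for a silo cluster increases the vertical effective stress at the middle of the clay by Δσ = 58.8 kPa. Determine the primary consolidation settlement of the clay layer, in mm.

Final effective stress: σ'_f = 134 + 58.8 = 192.8 kPa.
σ'_f = 192.8 > σ'_p = 166 kPa, so the stress path crosses the preconsolidation pressure — recompression up to σ'_p, then virgin compression beyond:
S_c = H/(1+e₀)·[C_r·log₁₀(σ'_p/σ'_0) + C_c·log₁₀(σ'_f/σ'_p)]
    = 7/2.05 × [0.075×log₁₀(166/134) + 0.28×log₁₀(192.8/166)]
    = 3.4146 × [0.0069752 + 0.0182] = 0.08596 m

S_c ≈ 86 mm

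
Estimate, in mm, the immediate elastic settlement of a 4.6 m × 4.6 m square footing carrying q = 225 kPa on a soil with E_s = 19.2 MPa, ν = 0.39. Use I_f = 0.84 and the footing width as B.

S_e ≈ 38.4 mm

Immediate (elastic) settlement: S_e = q·B·(1−ν²)/E_s · I_f.
E_s = 19.2 MPa = 19200 kPa.
S_e = 225 × 4.6 × (1 − 0.39²) / 19200 × 0.84
    = 225 × 4.6 × 0.8479 / 19200 × 0.84
    = 0.03839 m = 38.39 mm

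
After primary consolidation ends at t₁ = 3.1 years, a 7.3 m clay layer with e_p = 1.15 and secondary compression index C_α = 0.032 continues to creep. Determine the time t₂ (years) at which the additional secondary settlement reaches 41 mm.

S_s = C_α·H/(1+e_p)·log₁₀(t₂/t₁) ⇒ log₁₀(t₂/t₁) = S_s·(1+e_p)/(C_α·H).
log₁₀(t₂/t₁) = 0.041 × (1+1.15) / (0.032×7.3) = 0.3774
t₂ = t₁ × 10^0.3774 = 3.1 × 2.384 = 7.391 years

t₂ ≈ 7.39 years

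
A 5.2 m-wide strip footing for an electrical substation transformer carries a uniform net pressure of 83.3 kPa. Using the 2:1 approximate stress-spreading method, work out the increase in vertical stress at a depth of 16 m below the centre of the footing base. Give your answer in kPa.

By the 2:1 method the load spreads at 1 horizontal : 2 vertical, so at depth z the loaded area has grown by z in each plan dimension:
Δσ = qB/(B+z) = 83.3×5.2/(5.2+16) = 20.432 kPa

Δσ_z ≈ 20.4 kPa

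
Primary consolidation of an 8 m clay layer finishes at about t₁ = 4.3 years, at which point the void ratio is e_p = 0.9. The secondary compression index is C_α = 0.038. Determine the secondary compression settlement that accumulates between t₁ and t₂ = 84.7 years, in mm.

S_s ≈ 207 mm

Secondary compression: S_s = C_α·H/(1+e_p)·log₁₀(t₂/t₁)
S_s = 0.038×8/(1+0.9)×log₁₀(84.7/4.3)
    = 0.16 × 1.294 = 0.2071 m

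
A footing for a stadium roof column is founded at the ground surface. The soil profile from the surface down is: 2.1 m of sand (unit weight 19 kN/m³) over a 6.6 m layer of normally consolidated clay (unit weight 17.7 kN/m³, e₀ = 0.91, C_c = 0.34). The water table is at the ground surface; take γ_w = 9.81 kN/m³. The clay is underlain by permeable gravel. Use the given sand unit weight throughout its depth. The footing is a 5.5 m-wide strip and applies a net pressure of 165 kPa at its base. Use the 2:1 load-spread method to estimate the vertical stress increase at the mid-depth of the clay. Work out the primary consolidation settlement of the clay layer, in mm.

Mid-depth of clay below the ground surface: z = 2.1 + 6.6/2 = 5.4 m.
Total vertical stress at mid-clay: σ_v = 19×2.1 + 17.7×3.3 = 98.31 kPa.
Pore pressure: u = 9.81×(5.4 − 0) = 52.974 kPa.
Initial effective stress: σ'_0 = σ_v − u = 98.31 − 52.974 = 45.336 kPa.
Stress increase at mid-clay by the 2:1 spreading method:
Δσ = qB/(B+z) = 165×5.5/(5.5+5.4) = 83.257 kPa
Final effective stress: σ'_f = σ'_0 + Δσ = 45.336 + 83.257 = 128.59 kPa.
Normally consolidated clay, so the full stress increment lies on the virgin compression line:
S_c = C_c·H/(1+e₀)·log₁₀(σ'_f/σ'_0) = 0.34×6.6/(1+0.91)×log₁₀(128.59/45.336)
    = 1.1749 × 0.45276 = 0.5319 m

S_c ≈ 532 mm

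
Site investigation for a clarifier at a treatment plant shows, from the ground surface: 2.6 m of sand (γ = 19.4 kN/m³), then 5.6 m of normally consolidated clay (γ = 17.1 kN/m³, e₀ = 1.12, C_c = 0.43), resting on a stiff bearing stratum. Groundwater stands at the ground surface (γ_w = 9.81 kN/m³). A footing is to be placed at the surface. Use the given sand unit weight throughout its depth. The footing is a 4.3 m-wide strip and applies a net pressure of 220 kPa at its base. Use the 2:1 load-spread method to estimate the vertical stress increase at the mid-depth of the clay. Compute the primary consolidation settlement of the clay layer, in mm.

Mid-depth of clay below the ground surface: z = 2.6 + 5.6/2 = 5.4 m.
Total vertical stress at mid-clay: σ_v = 19.4×2.6 + 17.1×2.8 = 98.32 kPa.
Pore pressure: u = 9.81×(5.4 − 0) = 52.974 kPa.
Initial effective stress: σ'_0 = σ_v − u = 98.32 − 52.974 = 45.346 kPa.
Stress increase at mid-clay by the 2:1 spreading method:
Δσ = qB/(B+z) = 220×4.3/(4.3+5.4) = 97.526 kPa
Final effective stress: σ'_f = σ'_0 + Δσ = 45.346 + 97.526 = 142.87 kPa.
Normally consolidated clay, so the full stress increment lies on the virgin compression line:
S_c = C_c·H/(1+e₀)·log₁₀(σ'_f/σ'_0) = 0.43×5.6/(1+1.12)×log₁₀(142.87/45.346)
    = 1.1358 × 0.4984 = 0.5661 m

S_c ≈ 566 mm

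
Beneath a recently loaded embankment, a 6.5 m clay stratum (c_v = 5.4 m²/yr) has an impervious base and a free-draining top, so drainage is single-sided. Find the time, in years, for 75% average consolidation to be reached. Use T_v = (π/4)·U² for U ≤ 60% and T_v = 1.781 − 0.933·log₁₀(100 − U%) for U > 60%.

Drainage path length: H_d = H = 6.5 m (single drainage).
U > 60%: T_v = 1.781 − 0.933·log₁₀(100 − 75) = 0.47672.
t = T_v·H_d²/c_v = 0.47672×6.5²/5.4 = 3.73 years.

t ≈ 3.73 years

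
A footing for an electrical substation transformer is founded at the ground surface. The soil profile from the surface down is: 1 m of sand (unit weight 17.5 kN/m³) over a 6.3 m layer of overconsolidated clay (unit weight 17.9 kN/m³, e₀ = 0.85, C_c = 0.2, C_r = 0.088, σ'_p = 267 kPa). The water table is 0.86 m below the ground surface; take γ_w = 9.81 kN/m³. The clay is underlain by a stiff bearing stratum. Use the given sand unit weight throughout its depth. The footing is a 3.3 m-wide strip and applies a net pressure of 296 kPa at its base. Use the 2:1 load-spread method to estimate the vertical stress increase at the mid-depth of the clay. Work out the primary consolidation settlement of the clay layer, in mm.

S_c ≈ 185 mm

Mid-depth of clay below the ground surface: z = 1 + 6.3/2 = 4.15 m.
Total vertical stress at mid-clay: σ_v = 17.5×1 + 17.9×3.15 = 73.885 kPa.
Pore pressure: u = 9.81×(4.15 − 0.86) = 32.275 kPa.
Initial effective stress: σ'_0 = σ_v − u = 73.885 − 32.275 = 41.61 kPa.
Stress increase at mid-clay by the 2:1 spreading method:
Δσ = qB/(B+z) = 296×3.3/(3.3+4.15) = 131.11 kPa
Final effective stress: σ'_f = 41.61 + 131.11 = 172.72 kPa.
σ'_f = 172.72 ≤ σ'_p = 267 kPa, so the clay remains overconsolidated and only the recompression index applies:
S_c = C_r·H/(1+e₀)·log₁₀(σ'_f/σ'_0) = 0.088×6.3/1.85×log₁₀(172.72/41.61)
    = 0.29968 × 0.61814 = 0.1852 m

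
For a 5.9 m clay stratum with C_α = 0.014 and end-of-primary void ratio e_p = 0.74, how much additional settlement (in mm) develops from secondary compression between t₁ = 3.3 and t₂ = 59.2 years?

Secondary compression: S_s = C_α·H/(1+e_p)·log₁₀(t₂/t₁)
S_s = 0.014×5.9/(1+0.74)×log₁₀(59.2/3.3)
    = 0.04747 × 1.254 = 0.05952 m

S_s ≈ 59.5 mm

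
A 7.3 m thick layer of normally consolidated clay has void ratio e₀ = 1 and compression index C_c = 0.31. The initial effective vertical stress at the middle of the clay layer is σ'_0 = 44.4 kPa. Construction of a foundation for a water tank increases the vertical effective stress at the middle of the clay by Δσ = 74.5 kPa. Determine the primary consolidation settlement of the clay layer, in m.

S_c ≈ 0.484 m

Final effective stress: σ'_f = σ'_0 + Δσ = 44.4 + 74.5 = 118.9 kPa.
Normally consolidated clay, so the full stress increment lies on the virgin compression line:
S_c = C_c·H/(1+e₀)·log₁₀(σ'_f/σ'_0) = 0.31×7.3/(1+1)×log₁₀(118.9/44.4)
    = 1.1315 × 0.4278 = 0.4841 m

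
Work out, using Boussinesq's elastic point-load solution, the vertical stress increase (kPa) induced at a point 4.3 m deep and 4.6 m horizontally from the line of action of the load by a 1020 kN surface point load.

Boussinesq vertical stress below a point load on an elastic half-space:
Δσ_z = 3P/(2πz²) · [1 + (r/z)²]^(−5/2)
r/z = 4.6/4.3 = 1.0698; [1+(r/z)²]^(−5/2) = 0.1485.
Δσ_z = 3×1020/(2π×4.3²) × 0.1485 = 26.339 × 0.1485 = 3.911 kPa

Δσ_z ≈ 3.91 kPa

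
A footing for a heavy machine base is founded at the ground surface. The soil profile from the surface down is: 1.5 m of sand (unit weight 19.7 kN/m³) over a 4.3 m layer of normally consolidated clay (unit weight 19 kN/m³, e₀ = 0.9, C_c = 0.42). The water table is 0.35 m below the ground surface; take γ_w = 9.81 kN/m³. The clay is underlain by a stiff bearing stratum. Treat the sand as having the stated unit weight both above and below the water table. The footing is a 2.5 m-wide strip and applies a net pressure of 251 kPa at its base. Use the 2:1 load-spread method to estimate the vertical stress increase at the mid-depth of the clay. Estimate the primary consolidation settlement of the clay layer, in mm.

Mid-depth of clay below the ground surface: z = 1.5 + 4.3/2 = 3.65 m.
Total vertical stress at mid-clay: σ_v = 19.7×1.5 + 19×2.15 = 70.4 kPa.
Pore pressure: u = 9.81×(3.65 − 0.35) = 32.373 kPa.
Initial effective stress: σ'_0 = σ_v − u = 70.4 − 32.373 = 38.027 kPa.
Stress increase at mid-clay by the 2:1 spreading method:
Δσ = qB/(B+z) = 251×2.5/(2.5+3.65) = 102.03 kPa
Final effective stress: σ'_f = σ'_0 + Δσ = 38.027 + 102.03 = 140.06 kPa.
Normally consolidated clay, so the full stress increment lies on the virgin compression line:
S_c = C_c·H/(1+e₀)·log₁₀(σ'_f/σ'_0) = 0.42×4.3/(1+0.9)×log₁₀(140.06/38.027)
    = 0.95053 × 0.56622 = 0.5382 m

S_c ≈ 538 mm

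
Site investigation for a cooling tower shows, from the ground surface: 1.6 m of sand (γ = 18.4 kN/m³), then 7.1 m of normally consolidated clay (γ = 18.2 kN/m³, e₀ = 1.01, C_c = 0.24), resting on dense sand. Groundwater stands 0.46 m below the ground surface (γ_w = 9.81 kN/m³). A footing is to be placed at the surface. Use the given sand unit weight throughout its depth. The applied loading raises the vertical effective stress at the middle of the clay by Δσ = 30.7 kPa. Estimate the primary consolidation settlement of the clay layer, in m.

S_c ≈ 0.182 m

Mid-depth of clay below the ground surface: z = 1.6 + 7.1/2 = 5.15 m.
Total vertical stress at mid-clay: σ_v = 18.4×1.6 + 18.2×3.55 = 94.05 kPa.
Pore pressure: u = 9.81×(5.15 − 0.46) = 46.009 kPa.
Initial effective stress: σ'_0 = σ_v − u = 94.05 − 46.009 = 48.041 kPa.
Final effective stress: σ'_f = σ'_0 + Δσ = 48.041 + 30.7 = 78.741 kPa.
Normally consolidated clay, so the full stress increment lies on the virgin compression line:
S_c = C_c·H/(1+e₀)·log₁₀(σ'_f/σ'_0) = 0.24×7.1/(1+1.01)×log₁₀(78.741/48.041)
    = 0.84776 × 0.21459 = 0.1819 m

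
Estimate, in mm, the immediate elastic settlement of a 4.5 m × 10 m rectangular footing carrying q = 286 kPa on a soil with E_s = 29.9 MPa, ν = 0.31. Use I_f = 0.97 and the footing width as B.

Immediate (elastic) settlement: S_e = q·B·(1−ν²)/E_s · I_f.
E_s = 29.9 MPa = 29900 kPa.
S_e = 286 × 4.5 × (1 − 0.31²) / 29900 × 0.97
    = 286 × 4.5 × 0.9039 / 29900 × 0.97
    = 0.03774 m = 37.74 mm

S_e ≈ 37.7 mm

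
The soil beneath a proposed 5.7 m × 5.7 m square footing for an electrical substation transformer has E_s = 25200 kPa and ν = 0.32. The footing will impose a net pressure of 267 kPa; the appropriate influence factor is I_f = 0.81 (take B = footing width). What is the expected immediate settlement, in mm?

Immediate (elastic) settlement: S_e = q·B·(1−ν²)/E_s · I_f.
S_e = 267 × 5.7 × (1 − 0.32²) / 25200 × 0.81
    = 267 × 5.7 × 0.8976 / 25200 × 0.81
    = 0.04391 m = 43.91 mm

S_e ≈ 43.9 mm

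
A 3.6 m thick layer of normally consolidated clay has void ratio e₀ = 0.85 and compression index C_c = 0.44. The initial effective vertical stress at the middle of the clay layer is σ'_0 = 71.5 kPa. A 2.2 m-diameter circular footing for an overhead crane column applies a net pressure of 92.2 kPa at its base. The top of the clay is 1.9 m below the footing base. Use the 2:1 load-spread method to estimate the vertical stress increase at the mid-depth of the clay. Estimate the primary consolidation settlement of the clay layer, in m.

S_c ≈ 0.0613 m

Mid-depth of clay below the footing base: z = 1.9 + 3.6/2 = 3.7 m.
Stress increase at mid-clay by the 2:1 spreading method:
Δσ ≈ qD²/(D+z)² = 92.2×2.2²/(2.2+3.7)² = 12.82 kPa
Final effective stress: σ'_f = σ'_0 + Δσ = 71.5 + 12.82 = 84.32 kPa.
Normally consolidated clay, so the full stress increment lies on the virgin compression line:
S_c = C_c·H/(1+e₀)·log₁₀(σ'_f/σ'_0) = 0.44×3.6/(1+0.85)×log₁₀(84.32/71.5)
    = 0.85622 × 0.071625 = 0.06133 m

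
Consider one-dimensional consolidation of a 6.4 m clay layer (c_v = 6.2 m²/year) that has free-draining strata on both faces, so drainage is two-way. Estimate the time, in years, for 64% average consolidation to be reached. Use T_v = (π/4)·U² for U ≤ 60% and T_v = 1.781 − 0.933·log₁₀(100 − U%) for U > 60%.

Drainage path length: H_d = H/2 = 3.2 m (double drainage).
U > 60%: T_v = 1.781 − 0.933·log₁₀(100 − 64) = 0.32897.
t = T_v·H_d²/c_v = 0.32897×3.2²/6.2 = 0.5433 years.

t ≈ 0.543 years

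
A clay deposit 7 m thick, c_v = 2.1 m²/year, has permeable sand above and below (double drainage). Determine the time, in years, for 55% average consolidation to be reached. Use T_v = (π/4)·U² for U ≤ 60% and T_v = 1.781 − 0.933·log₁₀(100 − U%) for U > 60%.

t ≈ 1.39 years

Drainage path length: H_d = H/2 = 3.5 m (double drainage).
U ≤ 60%: T_v = (π/4)·U² = (π/4)×0.55² = 0.23758.
t = T_v·H_d²/c_v = 0.23758×3.5²/2.1 = 1.386 years.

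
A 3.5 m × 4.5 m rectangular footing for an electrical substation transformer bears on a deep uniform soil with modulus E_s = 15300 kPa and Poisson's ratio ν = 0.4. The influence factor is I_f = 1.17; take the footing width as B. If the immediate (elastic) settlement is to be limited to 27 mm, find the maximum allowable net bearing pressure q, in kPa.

q ≈ 120 kPa

S_e = q·B·(1−ν²)/E_s · I_f  ⇒  q = S_e·E_s / (B·(1−ν²)·I_f).
q = 0.027 × 15300 / (3.5 × 0.84 × 1.17) = 120.1 kPa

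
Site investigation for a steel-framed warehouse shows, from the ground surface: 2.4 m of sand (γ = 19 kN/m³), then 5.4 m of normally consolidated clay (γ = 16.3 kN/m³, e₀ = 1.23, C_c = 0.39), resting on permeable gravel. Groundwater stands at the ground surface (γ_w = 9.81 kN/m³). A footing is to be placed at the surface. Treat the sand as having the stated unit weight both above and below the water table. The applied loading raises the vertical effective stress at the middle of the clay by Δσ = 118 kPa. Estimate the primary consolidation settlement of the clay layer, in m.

S_c ≈ 0.567 m

Mid-depth of clay below the ground surface: z = 2.4 + 5.4/2 = 5.1 m.
Total vertical stress at mid-clay: σ_v = 19×2.4 + 16.3×2.7 = 89.61 kPa.
Pore pressure: u = 9.81×(5.1 − 0) = 50.031 kPa.
Initial effective stress: σ'_0 = σ_v − u = 89.61 − 50.031 = 39.579 kPa.
Final effective stress: σ'_f = σ'_0 + Δσ = 39.579 + 118 = 157.58 kPa.
Normally consolidated clay, so the full stress increment lies on the virgin compression line:
S_c = C_c·H/(1+e₀)·log₁₀(σ'_f/σ'_0) = 0.39×5.4/(1+1.23)×log₁₀(157.58/39.579)
    = 0.94439 × 0.60004 = 0.5667 m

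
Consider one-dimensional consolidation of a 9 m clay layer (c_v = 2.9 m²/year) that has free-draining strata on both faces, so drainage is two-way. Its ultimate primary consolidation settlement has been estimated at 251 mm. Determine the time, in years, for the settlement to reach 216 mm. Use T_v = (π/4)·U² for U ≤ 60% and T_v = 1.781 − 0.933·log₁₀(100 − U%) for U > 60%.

Drainage path length: H_d = H/2 = 4.5 m (double drainage).
U = S(t)/S_ult = 216/251 = 0.8606.
U > 60%: T_v = 1.781 − 0.933·log₁₀(100 − 86.056) = 0.71328.
t = T_v·H_d²/c_v = 0.71328×4.5²/2.9 = 4.981 years.

t ≈ 4.98 years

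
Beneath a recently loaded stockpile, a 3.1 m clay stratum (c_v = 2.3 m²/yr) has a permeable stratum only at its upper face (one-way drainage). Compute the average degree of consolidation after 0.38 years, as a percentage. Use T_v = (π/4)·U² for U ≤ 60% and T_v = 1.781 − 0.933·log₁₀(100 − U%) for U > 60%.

Drainage path length: H_d = H = 3.1 m (single drainage).
T_v = c_v·t/H_d² = 2.3×0.38/3.1² = 0.090947.
T_v = 0.090947 corresponds to the U ≤ 60% branch:
U = √(4T_v/π) = 0.3403

U ≈ 34 %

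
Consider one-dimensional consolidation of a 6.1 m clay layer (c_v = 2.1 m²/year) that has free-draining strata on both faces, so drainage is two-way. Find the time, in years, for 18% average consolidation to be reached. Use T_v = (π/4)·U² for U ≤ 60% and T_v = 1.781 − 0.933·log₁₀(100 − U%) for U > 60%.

t ≈ 0.113 years

Drainage path length: H_d = H/2 = 3.05 m (double drainage).
U ≤ 60%: T_v = (π/4)·U² = (π/4)×0.18² = 0.025447.
t = T_v·H_d²/c_v = 0.025447×3.05²/2.1 = 0.1127 years.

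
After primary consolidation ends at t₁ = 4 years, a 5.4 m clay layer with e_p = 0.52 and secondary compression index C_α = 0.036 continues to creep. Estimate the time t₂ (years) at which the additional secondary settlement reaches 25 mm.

S_s = C_α·H/(1+e_p)·log₁₀(t₂/t₁) ⇒ log₁₀(t₂/t₁) = S_s·(1+e_p)/(C_α·H).
log₁₀(t₂/t₁) = 0.025 × (1+0.52) / (0.036×5.4) = 0.1955
t₂ = t₁ × 10^0.1955 = 4 × 1.568 = 6.274 years

t₂ ≈ 6.27 years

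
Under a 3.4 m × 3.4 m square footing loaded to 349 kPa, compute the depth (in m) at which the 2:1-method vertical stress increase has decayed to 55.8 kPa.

z ≈ 5.1 m

2:1 spreading — at depth z the loaded area has grown by z in each plan dimension:
qB²/(B+z)² = Δσ_z ⇒ z = B(√(q/Δσ_z) − 1) = 3.4×(√(349/55.8) − 1) = 5.103 m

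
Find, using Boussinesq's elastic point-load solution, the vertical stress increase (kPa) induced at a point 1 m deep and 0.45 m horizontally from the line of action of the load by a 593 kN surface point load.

Boussinesq vertical stress below a point load on an elastic half-space:
Δσ_z = 3P/(2πz²) · [1 + (r/z)²]^(−5/2)
r/z = 0.45/1 = 0.45; [1+(r/z)²]^(−5/2) = 0.63065.
Δσ_z = 3×593/(2π×1²) × 0.63065 = 283.14 × 0.63065 = 178.6 kPa

Δσ_z ≈ 179 kPa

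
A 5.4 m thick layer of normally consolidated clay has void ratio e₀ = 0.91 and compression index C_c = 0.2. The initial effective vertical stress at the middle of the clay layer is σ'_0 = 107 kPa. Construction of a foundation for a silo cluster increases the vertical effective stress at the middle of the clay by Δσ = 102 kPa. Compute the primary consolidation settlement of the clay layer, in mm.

S_c ≈ 164 mm

Final effective stress: σ'_f = σ'_0 + Δσ = 107 + 102 = 209 kPa.
Normally consolidated clay, so the full stress increment lies on the virgin compression line:
S_c = C_c·H/(1+e₀)·log₁₀(σ'_f/σ'_0) = 0.2×5.4/(1+0.91)×log₁₀(209/107)
    = 0.56545 × 0.29076 = 0.1644 m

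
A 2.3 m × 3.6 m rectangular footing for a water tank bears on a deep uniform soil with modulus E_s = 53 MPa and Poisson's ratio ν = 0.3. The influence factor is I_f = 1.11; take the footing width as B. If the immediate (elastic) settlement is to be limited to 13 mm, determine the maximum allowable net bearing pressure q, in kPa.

E_s = 53 MPa = 53000 kPa.
S_e = q·B·(1−ν²)/E_s · I_f  ⇒  q = S_e·E_s / (B·(1−ν²)·I_f).
q = 0.013 × 53000 / (2.3 × 0.91 × 1.11) = 296.6 kPa

q ≈ 297 kPa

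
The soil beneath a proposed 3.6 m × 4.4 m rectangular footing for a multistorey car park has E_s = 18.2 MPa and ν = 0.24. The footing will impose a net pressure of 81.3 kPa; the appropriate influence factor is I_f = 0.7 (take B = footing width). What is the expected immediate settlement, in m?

S_e ≈ 0.0106 m

Immediate (elastic) settlement: S_e = q·B·(1−ν²)/E_s · I_f.
E_s = 18.2 MPa = 18200 kPa.
S_e = 81.3 × 3.6 × (1 − 0.24²) / 18200 × 0.7
    = 81.3 × 3.6 × 0.9424 / 18200 × 0.7
    = 0.01061 m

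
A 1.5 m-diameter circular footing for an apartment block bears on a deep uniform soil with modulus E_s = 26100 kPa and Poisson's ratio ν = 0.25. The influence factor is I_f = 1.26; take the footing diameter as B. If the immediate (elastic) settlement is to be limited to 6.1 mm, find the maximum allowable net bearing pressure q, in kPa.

q ≈ 89.9 kPa

S_e = q·B·(1−ν²)/E_s · I_f  ⇒  q = S_e·E_s / (B·(1−ν²)·I_f).
q = 0.0061 × 26100 / (1.5 × 0.9375 × 1.26) = 89.85 kPa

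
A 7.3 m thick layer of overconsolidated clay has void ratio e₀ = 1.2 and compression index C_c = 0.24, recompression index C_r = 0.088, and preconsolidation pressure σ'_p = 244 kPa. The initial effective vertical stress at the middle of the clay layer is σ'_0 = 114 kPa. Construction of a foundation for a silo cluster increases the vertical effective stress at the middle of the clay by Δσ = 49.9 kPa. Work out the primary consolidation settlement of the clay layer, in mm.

Final effective stress: σ'_f = 114 + 49.9 = 163.9 kPa.
σ'_f = 163.9 ≤ σ'_p = 244 kPa, so the clay remains overconsolidated and only the recompression index applies:
S_c = C_r·H/(1+e₀)·log₁₀(σ'_f/σ'_0) = 0.088×7.3/2.2×log₁₀(163.9/114)
    = 0.292 × 0.15767 = 0.04604 m

S_c ≈ 46 mm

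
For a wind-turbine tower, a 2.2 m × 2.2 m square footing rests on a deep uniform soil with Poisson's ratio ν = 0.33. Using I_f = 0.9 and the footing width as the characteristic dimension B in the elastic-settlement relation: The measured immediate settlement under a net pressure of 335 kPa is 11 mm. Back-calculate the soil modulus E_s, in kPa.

E_s ≈ 53700 kPa

S_e = q·B·(1−ν²)/E_s · I_f  ⇒  E_s = q·B·(1−ν²)·I_f / S_e.
E_s = 335 × 2.2 × 0.8911 × 0.9 / 0.011 = 53730 kPa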